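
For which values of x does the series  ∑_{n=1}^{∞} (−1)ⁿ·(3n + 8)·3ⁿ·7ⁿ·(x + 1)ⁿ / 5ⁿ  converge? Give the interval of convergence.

(-26/21, -16/21)

By the ratio test, |a_{n+1}/a_n| = [(3(n+1) + 8)/(3n + 8)] · 3·7/5 → 21/5.
The series converges when 21/5 · |x + 1| < 1, giving R = 5/21.
At x = -16/21: the terms do not tend to 0, so the series diverges.
Endpoint x = -26/21: the n-th term does not approach 0; divergence by the term test.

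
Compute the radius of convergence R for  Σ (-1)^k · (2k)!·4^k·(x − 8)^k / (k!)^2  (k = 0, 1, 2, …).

Ratio test: |a_{k+1}/a_k| = (2k+1)·(2k+2)/(k+1)² · 4 → 16 as k → ∞.
Hence the series converges for |x − 8| < 1/(16) = 1/16, so the radius of convergence is 1/16.

R = 1/16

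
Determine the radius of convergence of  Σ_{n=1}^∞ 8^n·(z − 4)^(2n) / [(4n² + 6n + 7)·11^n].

R = √22/4

Apply the ratio test: |a_{n+1}| / |a_n| = [(4n² + 6n + 7)/(4(n+1)² + 6(n+1) + 7)] · 8/11, which tends to 8/11 as n → ∞.
Writing y = (z − 4)², the series in y has radius 11/8, so |z − 4| < √(11/8) and R = √22/4.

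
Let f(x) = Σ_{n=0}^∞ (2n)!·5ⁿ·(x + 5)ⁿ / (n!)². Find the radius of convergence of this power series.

R = 1/20

The ratio of consecutive coefficients is (2n+1)·(2n+2)/(n+1)² · 5 → 20.
Thus R = 1/(20) = 1/20.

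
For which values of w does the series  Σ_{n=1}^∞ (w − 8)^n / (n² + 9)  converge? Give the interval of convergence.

[7, 9]

Ratio test: |a_{n+1}/a_n| = (n² + 9)/((n+1)² + 9) → 1 as n → ∞.
So the series converges when |w − 8| < 1 and diverges when |w − 8| > 1; R = 1.
Endpoint w = 9: the series is dominated by a constant times Σ 1/n², which converges (p = 2 > 1).
Check w = 7: the terms are on the order of 1/n², so the series converges absolutely by comparison with the p-series (p = 2 > 1).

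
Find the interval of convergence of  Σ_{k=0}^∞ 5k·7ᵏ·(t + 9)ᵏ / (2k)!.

(−∞, ∞)

By the ratio test, |a_{k+1}/a_k| = 5(k+1)/5k · 7 · 1/[(2k+1)·(2k+2)] → 0.
The limit is 0, so the series converges for all t; R = ∞.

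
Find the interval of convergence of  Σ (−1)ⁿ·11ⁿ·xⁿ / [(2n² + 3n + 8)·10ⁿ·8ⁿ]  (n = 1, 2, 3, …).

Ratio test: |a_{n+1}/a_n| = [(2n² + 3n + 8)/(2(n+1)² + 3(n+1) + 8)] · 11/(10·8) → 11/80 as n → ∞.
Convergence for |x| · 11/80 < 1, i.e. |x| < 80/11. So R = 80/11.
Endpoint x = 80/11: absolute convergence follows by limit comparison with Σ 1/n².
At x = -80/11: absolute convergence follows by limit comparison with Σ 1/n².

[-80/11, 80/11]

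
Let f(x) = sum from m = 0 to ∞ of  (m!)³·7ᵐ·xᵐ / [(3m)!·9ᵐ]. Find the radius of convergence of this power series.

Ratio test: |a_{m+1}/a_m| = (m+1)³/[(3m+1)·(3m+2)·(3m+3)] · 7/9 → 7/243 as m → ∞.
Hence the series converges for |x| < 1/(7/243) = 243/7, so the radius of convergence is 243/7.

R = 243/7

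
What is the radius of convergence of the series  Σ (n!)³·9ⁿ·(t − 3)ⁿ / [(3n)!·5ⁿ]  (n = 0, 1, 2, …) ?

Ratio test: |a_{n+1}/a_n| = (n+1)³/[(3n+1)·(3n+2)·(3n+3)] · 9/5 → 1/15 as n → ∞.
Convergence for |t − 3| · 1/15 < 1, i.e. |t − 3| < 15. So R = 15.

R = 15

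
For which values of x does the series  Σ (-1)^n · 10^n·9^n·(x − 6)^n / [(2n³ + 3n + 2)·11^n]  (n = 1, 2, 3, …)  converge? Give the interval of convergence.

By the ratio test, |a_{n+1}/a_n| = [(2n³ + 3n + 2)/(2(n+1)³ + 3(n+1) + 2)] · 10·9/11 → 90/11.
The series converges when 90/11 · |x − 6| < 1, giving R = 11/90.
When x = 551/90, the series is dominated by a constant times Σ 1/n³, which converges (p = 3 > 1).
When x = 529/90, absolute convergence follows by limit comparison with Σ 1/n³.

[529/90, 551/90]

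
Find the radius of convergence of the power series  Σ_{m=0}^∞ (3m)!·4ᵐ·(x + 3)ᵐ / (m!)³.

R = 1/108

Ratio test: |a_{m+1}/a_m| = (3m+1)·(3m+2)·(3m+3)/(m+1)³ · 4 → 108 as m → ∞.
The series converges when 108 · |x + 3| < 1, giving R = 1/108.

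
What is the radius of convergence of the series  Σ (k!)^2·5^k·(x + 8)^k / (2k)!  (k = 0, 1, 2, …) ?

Apply the ratio test: |a_{k+1}| / |a_k| = (k+1)²/[(2k+1)·(2k+2)] · 5, which tends to 5/4 as k → ∞.
The series converges when 5/4 · |x + 8| < 1, giving R = 4/5.

R = 4/5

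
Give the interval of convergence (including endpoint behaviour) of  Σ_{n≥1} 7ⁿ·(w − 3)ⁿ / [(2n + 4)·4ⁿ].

Ratio test: |a_{n+1}/a_n| = [(2n + 4)/(2(n+1) + 4)] · 7/4 → 7/4 as n → ∞.
Thus R = 1/(7/4) = 4/7.
At w = 25/7: comparison with the harmonic series Σ 1/n shows the series diverges.
When w = 17/7, convergence follows from the alternating series test (terms decrease monotonically to 0).

[17/7, 25/7)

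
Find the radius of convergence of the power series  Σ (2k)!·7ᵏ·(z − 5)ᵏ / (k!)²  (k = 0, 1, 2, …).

R = 1/28

The ratio of consecutive coefficients is (2k+1)·(2k+2)/(k+1)² · 7 → 28.
Hence the series converges for |z − 5| < 1/(28) = 1/28, so the radius of convergence is 1/28.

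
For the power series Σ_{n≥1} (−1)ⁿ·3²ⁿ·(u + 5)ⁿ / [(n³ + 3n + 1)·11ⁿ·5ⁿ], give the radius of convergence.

The ratio of consecutive coefficients is [(n³ + 3n + 1)/((n+1)³ + 3(n+1) + 1)] · 9/(11·5) → 9/55.
Hence the series converges for |u + 5| < 1/(9/55) = 55/9, so the radius of convergence is 55/9.

R = 55/9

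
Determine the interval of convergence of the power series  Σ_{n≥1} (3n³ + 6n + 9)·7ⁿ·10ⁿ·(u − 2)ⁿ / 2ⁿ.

Ratio test: |a_{n+1}/a_n| = [(3(n+1)³ + 6(n+1) + 9)/(3n³ + 6n + 9)] · 7·10/2 → 35 as n → ∞.
The series converges when 35 · |u − 2| < 1, giving R = 1/35.
When u = 71/35, the terms do not tend to 0, so the series diverges.
When u = 69/35, the n-th term does not approach 0; divergence by the term test.

(69/35, 71/35)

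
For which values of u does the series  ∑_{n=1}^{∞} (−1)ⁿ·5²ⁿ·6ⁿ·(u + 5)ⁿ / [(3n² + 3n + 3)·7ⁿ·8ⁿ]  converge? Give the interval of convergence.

[-403/75, -347/75]

Ratio test: |a_{n+1}/a_n| = [(3n² + 3n + 3)/(3(n+1)² + 3(n+1) + 3)] · 25·6/(7·8) → 75/28 as n → ∞.
The series converges when 75/28 · |u + 5| < 1, giving R = 28/75.
At u = -347/75: the terms are on the order of 1/n², so the series converges absolutely by comparison with the p-series (p = 2 > 1).
When u = -403/75, absolute convergence follows by limit comparison with Σ 1/n².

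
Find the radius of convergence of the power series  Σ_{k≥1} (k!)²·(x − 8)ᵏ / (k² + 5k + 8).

R = 0

By the ratio test, |a_{k+1}/a_k| = (k+1)² · (k² + 5k + 8)/((k+1)² + 5(k+1) + 8) → ∞.
The ratio grows without bound, so the series diverges whenever (x − 8) ≠ 0; it converges only at x = 8. R = 0.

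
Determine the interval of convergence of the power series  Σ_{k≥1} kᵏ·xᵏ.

{0}

By the Cauchy root test, |a_k|^(1/k) = k → ∞.
Since the k-th root of |a_k| is unbounded, the series converges only at x = 0; R = 0.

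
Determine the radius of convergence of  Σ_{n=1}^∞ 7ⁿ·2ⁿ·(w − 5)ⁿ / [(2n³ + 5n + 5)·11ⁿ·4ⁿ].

R = 22/7

Apply the ratio test: |a_{n+1}| / |a_n| = [(2n³ + 5n + 5)/(2(n+1)³ + 5(n+1) + 5)] · 7·2/(11·4), which tends to 7/22 as n → ∞.
The series converges when 7/22 · |w − 5| < 1, giving R = 22/7.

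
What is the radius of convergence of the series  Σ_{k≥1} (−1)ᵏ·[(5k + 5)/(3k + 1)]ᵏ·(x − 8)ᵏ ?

Applying the root test, |a_k|^(1/k) = (5k + 5)/(3k + 1) → 5/3.
The series converges when 5/3 · |x − 8| < 1, giving R = 3/5.

R = 3/5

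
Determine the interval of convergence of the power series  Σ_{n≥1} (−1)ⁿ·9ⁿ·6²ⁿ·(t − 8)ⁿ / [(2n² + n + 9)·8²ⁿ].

The ratio of consecutive coefficients is [(2n² + n + 9)/(2(n+1)² + (n+1) + 9)] · 9·36/64 → 81/16.
Thus R = 1/(81/16) = 16/81.
Endpoint t = 664/81: the series is dominated by a constant times Σ 1/n², which converges (p = 2 > 1).
When t = 632/81, absolute convergence follows by limit comparison with Σ 1/n².

[632/81, 664/81]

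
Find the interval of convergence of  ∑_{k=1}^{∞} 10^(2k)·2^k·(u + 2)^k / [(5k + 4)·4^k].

Apply the ratio test: |a_{k+1}| / |a_k| = [(5k + 4)/(5(k+1) + 4)] · 100·2/4, which tends to 50 as k → ∞.
Thus R = 1/(50) = 1/50.
At u = -99/50: comparison with the harmonic series Σ 1/k shows the series diverges.
Endpoint u = -101/50: an alternating series whose terms decrease to 0 in absolute value, so it converges by the Leibniz criterion.

[-101/50, -99/50)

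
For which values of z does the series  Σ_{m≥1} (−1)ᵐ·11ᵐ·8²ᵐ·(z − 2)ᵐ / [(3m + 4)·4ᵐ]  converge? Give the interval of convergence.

The ratio of consecutive coefficients is [(3m + 4)/(3(m+1) + 4)] · 11·64/4 → 176.
Thus R = 1/(176) = 1/176.
Endpoint z = 353/176: convergence follows from the alternating series test (terms decrease monotonically to 0).
At z = 351/176: the terms are asymptotic to a nonzero constant times 1/m, so the series diverges by limit comparison with Σ 1/m.

(351/176, 353/176]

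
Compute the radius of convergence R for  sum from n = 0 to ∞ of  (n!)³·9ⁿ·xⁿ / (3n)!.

R = 3

Ratio test: |a_{n+1}/a_n| = (n+1)³/[(3n+1)·(3n+2)·(3n+3)] · 9 → 1/3 as n → ∞.
The series converges when 1/3 · |x| < 1, giving R = 3.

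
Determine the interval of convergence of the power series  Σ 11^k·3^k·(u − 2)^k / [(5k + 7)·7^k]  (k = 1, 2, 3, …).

Apply the ratio test: |a_{k+1}| / |a_k| = [(5k + 7)/(5(k+1) + 7)] · 11·3/7, which tends to 33/7 as k → ∞.
Convergence for |u − 2| · 33/7 < 1, i.e. |u − 2| < 7/33. So R = 7/33.
When u = 73/33, the terms are asymptotic to a nonzero constant times 1/k, so the series diverges by limit comparison with Σ 1/k.
When u = 59/33, an alternating series whose terms decrease to 0 in absolute value, so it converges by the Leibniz criterion.

[59/33, 73/33)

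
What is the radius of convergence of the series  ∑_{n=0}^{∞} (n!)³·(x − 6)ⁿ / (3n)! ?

The ratio of consecutive coefficients is (n+1)³/[(3n+1)·(3n+2)·(3n+3)] → 1/27.
Thus R = 1/(1/27) = 27.

R = 27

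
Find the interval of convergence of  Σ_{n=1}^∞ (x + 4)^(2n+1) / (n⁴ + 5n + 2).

Ratio test: |a_{n+1}/a_n| = (n⁴ + 5n + 2)/((n+1)⁴ + 5(n+1) + 2) → 1 as n → ∞.
Writing y = (x + 4)², the series in y has radius 1, so |x + 4| < √(1) = 1 and R = 1.
Endpoint x = -3: the series is dominated by a constant times Σ 1/n⁴, which converges (p = 4 > 1).
When x = -5, the series is dominated by a constant times Σ 1/n⁴, which converges (p = 4 > 1).

[-5, -3]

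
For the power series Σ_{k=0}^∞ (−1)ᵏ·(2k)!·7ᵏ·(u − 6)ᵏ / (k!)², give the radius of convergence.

Apply the ratio test: |a_{k+1}| / |a_k| = (2k+1)·(2k+2)/(k+1)² · 7, which tends to 28 as k → ∞.
Convergence for |u − 6| · 28 < 1, i.e. |u − 6| < 1/28. So R = 1/28.

R = 1/28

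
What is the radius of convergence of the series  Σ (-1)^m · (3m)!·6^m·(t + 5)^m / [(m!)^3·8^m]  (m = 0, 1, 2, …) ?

The ratio of consecutive coefficients is (3m+1)·(3m+2)·(3m+3)/(m+1)³ · 6/8 → 81/4.
Convergence for |t + 5| · 81/4 < 1, i.e. |t + 5| < 4/81. So R = 4/81.

R = 4/81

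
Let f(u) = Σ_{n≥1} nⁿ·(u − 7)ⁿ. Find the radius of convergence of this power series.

Applying the root test, |a_n|^(1/n) = n → ∞.
The root grows without bound, so R = 0 (convergence only at u = 7).

R = 0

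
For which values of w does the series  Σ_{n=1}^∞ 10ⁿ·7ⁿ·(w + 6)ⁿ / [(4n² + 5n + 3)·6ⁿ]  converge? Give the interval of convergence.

Ratio test: |a_{n+1}/a_n| = [(4n² + 5n + 3)/(4(n+1)² + 5(n+1) + 3)] · 10·7/6 → 35/3 as n → ∞.
Thus R = 1/(35/3) = 3/35.
Check w = -207/35: absolute convergence follows by limit comparison with Σ 1/n².
Endpoint w = -213/35: the series is dominated by a constant times Σ 1/n², which converges (p = 2 > 1).

[-213/35, -207/35]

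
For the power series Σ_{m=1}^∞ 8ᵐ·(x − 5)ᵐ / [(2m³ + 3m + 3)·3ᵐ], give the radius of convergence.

The ratio of consecutive coefficients is [(2m³ + 3m + 3)/(2(m+1)³ + 3(m+1) + 3)] · 8/3 → 8/3.
Thus R = 1/(8/3) = 3/8.

R = 3/8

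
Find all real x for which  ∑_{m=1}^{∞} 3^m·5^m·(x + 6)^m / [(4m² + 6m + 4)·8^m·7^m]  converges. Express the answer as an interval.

[-146/15, -34/15]

The ratio of consecutive coefficients is [(4m² + 6m + 4)/(4(m+1)² + 6(m+1) + 4)] · 3·5/(8·7) → 15/56.
The series converges when 15/56 · |x + 6| < 1, giving R = 56/15.
At x = -34/15: absolute convergence follows by limit comparison with Σ 1/m².
Endpoint x = -146/15: the terms are on the order of 1/m², so the series converges absolutely by comparison with the p-series (p = 2 > 1).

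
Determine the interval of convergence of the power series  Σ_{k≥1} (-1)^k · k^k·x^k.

{0}

Root test: |a_k|^(1/k) = k → ∞.
The root grows without bound, so R = 0 (convergence only at x = 0).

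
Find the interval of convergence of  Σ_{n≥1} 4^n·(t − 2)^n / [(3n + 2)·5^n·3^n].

By the ratio test, |a_{n+1}/a_n| = [(3n + 2)/(3(n+1) + 2)] · 4/(5·3) → 4/15.
Convergence for |t − 2| · 4/15 < 1, i.e. |t − 2| < 15/4. So R = 15/4.
Check t = 23/4: comparison with the harmonic series Σ 1/n shows the series diverges.
When t = -7/4, the terms alternate in sign and decrease monotonically to 0 in absolute value (size ~ c/n), so the alternating series test gives convergence.

[-7/4, 23/4)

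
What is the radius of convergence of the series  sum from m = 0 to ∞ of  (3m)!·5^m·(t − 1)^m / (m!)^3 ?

Ratio test: |a_{m+1}/a_m| = (3m+1)·(3m+2)·(3m+3)/(m+1)³ · 5 → 135 as m → ∞.
The series converges when 135 · |t − 1| < 1, giving R = 1/135.

R = 1/135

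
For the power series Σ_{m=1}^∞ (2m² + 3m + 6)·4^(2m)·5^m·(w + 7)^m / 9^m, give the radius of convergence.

By the ratio test, |a_{m+1}/a_m| = [(2(m+1)² + 3(m+1) + 6)/(2m² + 3m + 6)] · 16·5/9 → 80/9.
Convergence for |w + 7| · 80/9 < 1, i.e. |w + 7| < 9/80. So R = 9/80.

R = 9/80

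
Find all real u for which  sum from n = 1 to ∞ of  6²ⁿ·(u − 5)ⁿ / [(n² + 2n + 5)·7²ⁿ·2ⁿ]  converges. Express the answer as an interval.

[41/18, 139/18]

The ratio of consecutive coefficients is [(n² + 2n + 5)/((n+1)² + 2(n+1) + 5)] · 36/(49·2) → 18/49.
Convergence for |u − 5| · 18/49 < 1, i.e. |u − 5| < 49/18. So R = 49/18.
When u = 139/18, the terms are on the order of 1/n², so the series converges absolutely by comparison with the p-series (p = 2 > 1).
Check u = 41/18: the series is dominated by a constant times Σ 1/n², which converges (p = 2 > 1).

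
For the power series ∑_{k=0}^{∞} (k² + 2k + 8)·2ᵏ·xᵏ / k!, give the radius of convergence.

R = ∞

Ratio test: |a_{k+1}/a_k| = ((k+1)² + 2(k+1) + 8)/(k² + 2k + 8) · 2 · 1/(k+1) → 0 as k → ∞.
The ratio tends to 0 regardless of x, hence R = ∞.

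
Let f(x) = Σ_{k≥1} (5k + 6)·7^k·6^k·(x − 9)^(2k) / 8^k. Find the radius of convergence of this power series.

The ratio of consecutive coefficients is [(5(k+1) + 6)/(5k + 6)] · 7·6/8 → 21/4.
Writing y = (x − 9)², the series in y has radius 4/21, so |x − 9| < √(4/21) and R = 2√21/21.

R = 2√21/21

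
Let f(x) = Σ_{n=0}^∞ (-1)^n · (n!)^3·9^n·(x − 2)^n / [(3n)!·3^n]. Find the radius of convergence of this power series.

The ratio of consecutive coefficients is (n+1)³/[(3n+1)·(3n+2)·(3n+3)] · 9/3 → 1/9.
The series converges when 1/9 · |x − 2| < 1, giving R = 9.

R = 9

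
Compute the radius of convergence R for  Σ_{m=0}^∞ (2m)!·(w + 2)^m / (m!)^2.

By the ratio test, |a_{m+1}/a_m| = (2m+1)·(2m+2)/(m+1)² → 4.
Thus R = 1/(4) = 1/4.

R = 1/4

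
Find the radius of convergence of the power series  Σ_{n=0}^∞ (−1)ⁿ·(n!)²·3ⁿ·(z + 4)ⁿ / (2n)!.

R = 4/3

Ratio test: |a_{n+1}/a_n| = (n+1)²/[(2n+1)·(2n+2)] · 3 → 3/4 as n → ∞.
The series converges when 3/4 · |z + 4| < 1, giving R = 4/3.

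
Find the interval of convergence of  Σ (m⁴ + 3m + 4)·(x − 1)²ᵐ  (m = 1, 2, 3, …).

By the ratio test, |a_{m+1}/a_m| = ((m+1)⁴ + 3(m+1) + 4)/(m⁴ + 3m + 4) → 1.
Successive powers of (x − 1) differ by 2, so the series converges when |x − 1|² · 1 < 1, i.e. |x − 1| < √(1) = 1. So R = 1.
Endpoint x = 2: the terms do not tend to 0, so the series diverges.
Check x = 0: the terms have absolute value of order m⁴, which does not tend to 0, so the series diverges by the divergence test.

(0, 2)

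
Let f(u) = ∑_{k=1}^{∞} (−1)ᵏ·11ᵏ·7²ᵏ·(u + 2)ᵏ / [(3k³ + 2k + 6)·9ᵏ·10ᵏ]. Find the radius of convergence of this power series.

By the ratio test, |a_{k+1}/a_k| = [(3k³ + 2k + 6)/(3(k+1)³ + 2(k+1) + 6)] · 11·49/(9·10) → 539/90.
Convergence for |u + 2| · 539/90 < 1, i.e. |u + 2| < 90/539. So R = 90/539.

R = 90/539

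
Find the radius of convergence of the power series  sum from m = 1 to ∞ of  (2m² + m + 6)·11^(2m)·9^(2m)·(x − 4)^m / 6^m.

By the ratio test, |a_{m+1}/a_m| = [(2(m+1)² + (m+1) + 6)/(2m² + m + 6)] · 121·81/6 → 3267/2.
Convergence for |x − 4| · 3267/2 < 1, i.e. |x − 4| < 2/3267. So R = 2/3267.

R = 2/3267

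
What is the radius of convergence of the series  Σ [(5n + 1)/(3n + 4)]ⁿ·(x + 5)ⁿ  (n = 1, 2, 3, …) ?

Applying the root test, |a_n|^(1/n) = (5n + 1)/(3n + 4) → 5/3.
Convergence for |x + 5| · 5/3 < 1, i.e. |x + 5| < 3/5. So R = 3/5.

R = 3/5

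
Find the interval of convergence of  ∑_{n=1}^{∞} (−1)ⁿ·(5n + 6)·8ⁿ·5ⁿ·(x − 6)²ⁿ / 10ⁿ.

By the ratio test, |a_{n+1}/a_n| = [(5(n+1) + 6)/(5n + 6)] · 8·5/10 → 4.
Successive powers of (x − 6) differ by 2, so the series converges when |x − 6|² · 4 < 1, i.e. |x − 6| < √(1/4) = 1/2. So R = 1/2.
When x = 13/2, the terms do not tend to 0, so the series diverges.
Check x = 11/2: the terms have absolute value of order n, which does not tend to 0, so the series diverges by the divergence test.

(11/2, 13/2)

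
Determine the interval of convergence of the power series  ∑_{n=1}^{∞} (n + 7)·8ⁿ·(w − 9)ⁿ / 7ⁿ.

Ratio test: |a_{n+1}/a_n| = [((n+1) + 7)/(n + 7)] · 8/7 → 8/7 as n → ∞.
Thus R = 1/(8/7) = 7/8.
Endpoint w = 79/8: the terms have absolute value of order n, which does not tend to 0, so the series diverges by the divergence test.
Endpoint w = 65/8: the terms have absolute value of order n, which does not tend to 0, so the series diverges by the divergence test.

(65/8, 79/8)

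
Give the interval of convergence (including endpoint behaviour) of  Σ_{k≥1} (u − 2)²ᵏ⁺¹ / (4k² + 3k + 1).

By the ratio test, |a_{k+1}/a_k| = (4k² + 3k + 1)/(4(k+1)² + 3(k+1) + 1) → 1.
Writing y = (u − 2)², the series in y has radius 1, so |u − 2| < √(1) = 1 and R = 1.
When u = 3, the series is dominated by a constant times Σ 1/k², which converges (p = 2 > 1).
When u = 1, absolute convergence follows by limit comparison with Σ 1/k².

[1, 3]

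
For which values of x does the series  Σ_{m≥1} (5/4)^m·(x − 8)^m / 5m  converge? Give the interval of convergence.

[36/5, 44/5)

By the ratio test, |a_{m+1}/a_m| = [5m/5(m+1)] · 5/4 → 5/4.
Thus R = 1/(5/4) = 4/5.
Endpoint x = 44/5: the terms behave like c/m; limit comparison with the harmonic series gives divergence.
Check x = 36/5: an alternating series whose terms decrease to 0 in absolute value, so it converges by the Leibniz criterion.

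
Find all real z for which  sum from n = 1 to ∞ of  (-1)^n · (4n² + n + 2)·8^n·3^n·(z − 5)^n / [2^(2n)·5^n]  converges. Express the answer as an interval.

The ratio of consecutive coefficients is [(4(n+1)² + (n+1) + 2)/(4n² + n + 2)] · 8·3/(4·5) → 6/5.
Hence the series converges for |z − 5| < 1/(6/5) = 5/6, so the radius of convergence is 5/6.
At z = 35/6: the n-th term does not approach 0; divergence by the term test.
Check z = 25/6: the terms have absolute value of order n², which does not tend to 0, so the series diverges by the divergence test.

(25/6, 35/6)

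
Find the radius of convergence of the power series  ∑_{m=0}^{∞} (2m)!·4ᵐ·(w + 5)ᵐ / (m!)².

R = 1/16

By the ratio test, |a_{m+1}/a_m| = (2m+1)·(2m+2)/(m+1)² · 4 → 16.
Hence the series converges for |w + 5| < 1/(16) = 1/16, so the radius of convergence is 1/16.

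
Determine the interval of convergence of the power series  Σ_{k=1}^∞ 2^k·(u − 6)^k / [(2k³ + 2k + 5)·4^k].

[4, 8]

By the ratio test, |a_{k+1}/a_k| = [(2k³ + 2k + 5)/(2(k+1)³ + 2(k+1) + 5)] · 2/4 → 1/2.
The series converges when 1/2 · |u − 6| < 1, giving R = 2.
Check u = 8: the series is dominated by a constant times Σ 1/k³, which converges (p = 3 > 1).
Check u = 4: the terms are on the order of 1/k³, so the series converges absolutely by comparison with the p-series (p = 3 > 1).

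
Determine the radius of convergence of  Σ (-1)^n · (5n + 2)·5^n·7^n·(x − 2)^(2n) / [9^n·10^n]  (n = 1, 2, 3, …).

R = 3√14/7

Ratio test: |a_{n+1}/a_n| = [(5(n+1) + 2)/(5n + 2)] · 5·7/(9·10) → 7/18 as n → ∞.
Writing y = (x − 2)², the series in y has radius 18/7, so |x − 2| < √(18/7) and R = 3√14/7.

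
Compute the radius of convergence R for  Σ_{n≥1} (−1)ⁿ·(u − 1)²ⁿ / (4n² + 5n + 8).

Ratio test: |a_{n+1}/a_n| = (4n² + 5n + 8)/(4(n+1)² + 5(n+1) + 8) → 1 as n → ∞.
Since the exponent of (u − 1) increases by 2 each term, convergence requires |u − 1|² < 1, hence R = 1.

R = 1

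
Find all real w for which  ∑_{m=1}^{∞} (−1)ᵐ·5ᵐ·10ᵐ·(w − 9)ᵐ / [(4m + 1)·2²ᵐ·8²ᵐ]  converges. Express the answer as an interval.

The ratio of consecutive coefficients is [(4m + 1)/(4(m+1) + 1)] · 5·10/(4·64) → 25/128.
The series converges when 25/128 · |w − 9| < 1, giving R = 128/25.
Check w = 353/25: the terms alternate in sign and decrease monotonically to 0 in absolute value (size ~ c/m), so the alternating series test gives convergence.
When w = 97/25, the terms are asymptotic to a nonzero constant times 1/m, so the series diverges by limit comparison with Σ 1/m.

(97/25, 353/25]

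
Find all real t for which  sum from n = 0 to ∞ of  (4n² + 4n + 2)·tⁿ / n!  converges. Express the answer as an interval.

(−∞, ∞)

Apply the ratio test: |a_{n+1}| / |a_n| = (4(n+1)² + 4(n+1) + 2)/(4n² + 4n + 2) · 1/(n+1), which tends to 0 as n → ∞.
The limit is 0, so the series converges for all t; R = ∞.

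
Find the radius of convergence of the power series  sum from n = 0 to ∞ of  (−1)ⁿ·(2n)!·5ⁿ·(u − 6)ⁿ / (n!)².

The ratio of consecutive coefficients is (2n+1)·(2n+2)/(n+1)² · 5 → 20.
Hence the series converges for |u − 6| < 1/(20) = 1/20, so the radius of convergence is 1/20.

R = 1/20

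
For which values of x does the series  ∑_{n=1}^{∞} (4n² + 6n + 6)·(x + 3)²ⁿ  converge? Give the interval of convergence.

(-4, -2)

Apply the ratio test: |a_{n+1}| / |a_n| = (4(n+1)² + 6(n+1) + 6)/(4n² + 6n + 6), which tends to 1 as n → ∞.
Writing y = (x + 3)², the series in y has radius 1, so |x + 3| < √(1) = 1 and R = 1.
Endpoint x = -2: the n-th term does not approach 0; divergence by the term test.
When x = -4, the terms have absolute value of order n², which does not tend to 0, so the series diverges by the divergence test.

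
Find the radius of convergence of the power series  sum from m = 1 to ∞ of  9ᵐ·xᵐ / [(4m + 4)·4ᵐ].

R = 4/9

Ratio test: |a_{m+1}/a_m| = [(4m + 4)/(4(m+1) + 4)] · 9/4 → 9/4 as m → ∞.
Convergence for |x| · 9/4 < 1, i.e. |x| < 4/9. So R = 4/9.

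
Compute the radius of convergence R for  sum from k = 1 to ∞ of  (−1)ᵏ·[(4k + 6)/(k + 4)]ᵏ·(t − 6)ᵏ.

R = 1/4

By the Cauchy root test, |a_k|^(1/k) = (4k + 6)/(k + 4) → 4.
Convergence for |t − 6| · 4 < 1, i.e. |t − 6| < 1/4. So R = 1/4.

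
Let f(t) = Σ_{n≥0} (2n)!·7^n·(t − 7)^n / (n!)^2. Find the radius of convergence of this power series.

R = 1/28

By the ratio test, |a_{n+1}/a_n| = (2n+1)·(2n+2)/(n+1)² · 7 → 28.
Hence the series converges for |t − 7| < 1/(28) = 1/28, so the radius of convergence is 1/28.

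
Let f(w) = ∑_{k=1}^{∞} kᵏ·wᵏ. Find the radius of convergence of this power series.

Root test: |a_k|^(1/k) = k → ∞.
Since the k-th root of |a_k| is unbounded, the series converges only at w = 0; R = 0.

R = 0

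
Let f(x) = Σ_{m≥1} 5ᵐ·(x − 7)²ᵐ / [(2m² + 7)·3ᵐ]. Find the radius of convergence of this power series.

R = √15/5

The ratio of consecutive coefficients is [(2m² + 7)/(2(m+1)² + 7)] · 5/3 → 5/3.
Writing y = (x − 7)², the series in y has radius 3/5, so |x − 7| < √(3/5) and R = √15/5.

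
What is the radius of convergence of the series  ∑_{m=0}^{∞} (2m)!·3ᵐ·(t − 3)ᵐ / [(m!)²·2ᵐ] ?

The ratio of consecutive coefficients is (2m+1)·(2m+2)/(m+1)² · 3/2 → 6.
Convergence for |t − 3| · 6 < 1, i.e. |t − 3| < 1/6. So R = 1/6.

R = 1/6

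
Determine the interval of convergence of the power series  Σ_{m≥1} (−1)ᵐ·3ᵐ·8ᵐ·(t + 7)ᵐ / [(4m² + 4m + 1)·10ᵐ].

Apply the ratio test: |a_{m+1}| / |a_m| = [(4m² + 4m + 1)/(4(m+1)² + 4(m+1) + 1)] · 3·8/10, which tends to 12/5 as m → ∞.
Convergence for |t + 7| · 12/5 < 1, i.e. |t + 7| < 5/12. So R = 5/12.
When t = -79/12, absolute convergence follows by limit comparison with Σ 1/m².
Check t = -89/12: the terms are on the order of 1/m², so the series converges absolutely by comparison with the p-series (p = 2 > 1).

[-89/12, -79/12]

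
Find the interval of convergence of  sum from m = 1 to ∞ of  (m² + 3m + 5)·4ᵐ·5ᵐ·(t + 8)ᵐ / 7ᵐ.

By the ratio test, |a_{m+1}/a_m| = [((m+1)² + 3(m+1) + 5)/(m² + 3m + 5)] · 4·5/7 → 20/7.
The series converges when 20/7 · |t + 8| < 1, giving R = 7/20.
When t = -153/20, the terms do not tend to 0, so the series diverges.
At t = -167/20: the m-th term does not approach 0; divergence by the term test.

(-167/20, -153/20)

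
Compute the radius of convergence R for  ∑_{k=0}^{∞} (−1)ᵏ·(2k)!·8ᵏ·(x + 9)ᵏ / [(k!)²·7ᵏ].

The ratio of consecutive coefficients is (2k+1)·(2k+2)/(k+1)² · 8/7 → 32/7.
Thus R = 1/(32/7) = 7/32.

R = 7/32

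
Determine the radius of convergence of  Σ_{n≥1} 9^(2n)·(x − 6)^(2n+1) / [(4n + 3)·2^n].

Ratio test: |a_{n+1}/a_n| = [(4n + 3)/(4(n+1) + 3)] · 81/2 → 81/2 as n → ∞.
Writing y = (x − 6)², the series in y has radius 2/81, so |x − 6| < √(2/81) and R = √2/9.

R = √2/9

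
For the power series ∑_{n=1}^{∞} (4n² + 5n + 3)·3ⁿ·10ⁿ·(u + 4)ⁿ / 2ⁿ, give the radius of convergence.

The ratio of consecutive coefficients is [(4(n+1)² + 5(n+1) + 3)/(4n² + 5n + 3)] · 3·10/2 → 15.
Convergence for |u + 4| · 15 < 1, i.e. |u + 4| < 1/15. So R = 1/15.

R = 1/15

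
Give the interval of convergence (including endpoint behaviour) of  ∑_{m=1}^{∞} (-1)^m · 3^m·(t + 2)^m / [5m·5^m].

(-11/3, -1/3]

Ratio test: |a_{m+1}/a_m| = [5m/5(m+1)] · 3/5 → 3/5 as m → ∞.
Thus R = 1/(3/5) = 5/3.
At t = -1/3: an alternating series whose terms decrease to 0 in absolute value, so it converges by the Leibniz criterion.
At t = -11/3: the terms behave like c/m; limit comparison with the harmonic series gives divergence.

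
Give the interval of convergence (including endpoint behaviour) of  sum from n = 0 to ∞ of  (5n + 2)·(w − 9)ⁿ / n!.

Ratio test: |a_{n+1}/a_n| = (5(n+1) + 2)/(5n + 2) · 1/(n+1) → 0 as n → ∞.
The ratio tends to 0 regardless of w, hence R = ∞.

(−∞, ∞)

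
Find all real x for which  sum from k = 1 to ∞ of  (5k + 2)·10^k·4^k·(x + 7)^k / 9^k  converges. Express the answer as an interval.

(-289/40, -271/40)

By the ratio test, |a_{k+1}/a_k| = [(5(k+1) + 2)/(5k + 2)] · 10·4/9 → 40/9.
Thus R = 1/(40/9) = 9/40.
Check x = -271/40: the terms do not tend to 0, so the series diverges.
Check x = -289/40: the terms have absolute value of order k, which does not tend to 0, so the series diverges by the divergence test.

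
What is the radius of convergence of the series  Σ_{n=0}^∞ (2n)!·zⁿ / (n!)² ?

R = 1/4

The ratio of consecutive coefficients is (2n+1)·(2n+2)/(n+1)² → 4.
Hence the series converges for |z| < 1/(4) = 1/4, so the radius of convergence is 1/4.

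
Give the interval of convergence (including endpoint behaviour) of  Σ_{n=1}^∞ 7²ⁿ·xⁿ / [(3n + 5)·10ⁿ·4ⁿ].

Ratio test: |a_{n+1}/a_n| = [(3n + 5)/(3(n+1) + 5)] · 49/(10·4) → 49/40 as n → ∞.
The series converges when 49/40 · |x| < 1, giving R = 40/49.
When x = 40/49, the terms behave like c/n; limit comparison with the harmonic series gives divergence.
Check x = -40/49: an alternating series whose terms decrease to 0 in absolute value, so it converges by the Leibniz criterion.

[-40/49, 40/49)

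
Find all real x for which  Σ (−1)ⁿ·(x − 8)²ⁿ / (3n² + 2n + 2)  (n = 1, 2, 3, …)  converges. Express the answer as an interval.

Ratio test: |a_{n+1}/a_n| = (3n² + 2n + 2)/(3(n+1)² + 2(n+1) + 2) → 1 as n → ∞.
Writing y = (x − 8)², the series in y has radius 1, so |x − 8| < √(1) = 1 and R = 1.
When x = 9, the series is dominated by a constant times Σ 1/n², which converges (p = 2 > 1).
Check x = 7: the terms are on the order of 1/n², so the series converges absolutely by comparison with the p-series (p = 2 > 1).

[7, 9]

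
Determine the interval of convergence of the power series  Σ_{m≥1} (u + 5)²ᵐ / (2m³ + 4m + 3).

[-6, -4]

By the ratio test, |a_{m+1}/a_m| = (2m³ + 4m + 3)/(2(m+1)³ + 4(m+1) + 3) → 1.
Since the exponent of (u + 5) increases by 2 each term, convergence requires |u + 5|² < 1, hence R = 1.
Endpoint u = -4: the series is dominated by a constant times Σ 1/m³, which converges (p = 3 > 1).
Check u = -6: the series is dominated by a constant times Σ 1/m³, which converges (p = 3 > 1).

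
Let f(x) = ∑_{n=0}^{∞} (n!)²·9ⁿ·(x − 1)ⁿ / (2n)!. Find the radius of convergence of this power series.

Ratio test: |a_{n+1}/a_n| = (n+1)²/[(2n+1)·(2n+2)] · 9 → 9/4 as n → ∞.
Thus R = 1/(9/4) = 4/9.

R = 4/9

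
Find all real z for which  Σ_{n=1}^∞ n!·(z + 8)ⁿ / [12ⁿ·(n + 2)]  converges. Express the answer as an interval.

{-8}

Apply the ratio test: |a_{n+1}| / |a_n| = (n+1) · 1/12 · (n + 2)/((n+1) + 2), which tends to ∞ as n → ∞.
The ratio grows without bound, so the series diverges whenever (z + 8) ≠ 0; it converges only at z = -8. R = 0.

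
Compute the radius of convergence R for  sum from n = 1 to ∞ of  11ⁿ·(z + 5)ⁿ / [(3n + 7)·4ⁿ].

By the ratio test, |a_{n+1}/a_n| = [(3n + 7)/(3(n+1) + 7)] · 11/4 → 11/4.
Hence the series converges for |z + 5| < 1/(11/4) = 4/11, so the radius of convergence is 4/11.

R = 4/11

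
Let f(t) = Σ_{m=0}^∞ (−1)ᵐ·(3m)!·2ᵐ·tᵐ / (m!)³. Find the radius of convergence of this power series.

R = 1/54

Ratio test: |a_{m+1}/a_m| = (3m+1)·(3m+2)·(3m+3)/(m+1)³ · 2 → 54 as m → ∞.
Thus R = 1/(54) = 1/54.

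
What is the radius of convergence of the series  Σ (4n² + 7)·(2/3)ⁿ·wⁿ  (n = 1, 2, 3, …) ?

R = 3/2

Ratio test: |a_{n+1}/a_n| = [(4(n+1)² + 7)/(4n² + 7)] · 2/3 → 2/3 as n → ∞.
Thus R = 1/(2/3) = 3/2.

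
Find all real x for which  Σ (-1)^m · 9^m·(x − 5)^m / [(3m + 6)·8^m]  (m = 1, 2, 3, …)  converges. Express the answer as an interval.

(37/9, 53/9]

The ratio of consecutive coefficients is [(3m + 6)/(3(m+1) + 6)] · 9/8 → 9/8.
Thus R = 1/(9/8) = 8/9.
When x = 53/9, an alternating series whose terms decrease to 0 in absolute value, so it converges by the Leibniz criterion.
When x = 37/9, comparison with the harmonic series Σ 1/m shows the series diverges.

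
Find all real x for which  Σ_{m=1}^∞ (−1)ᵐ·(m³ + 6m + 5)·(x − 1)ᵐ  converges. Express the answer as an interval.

(0, 2)

Apply the ratio test: |a_{m+1}| / |a_m| = ((m+1)³ + 6(m+1) + 5)/(m³ + 6m + 5), which tends to 1 as m → ∞.
So the series converges when |x − 1| < 1 and diverges when |x − 1| > 1; R = 1.
At x = 2: the m-th term does not approach 0; divergence by the term test.
Endpoint x = 0: the terms do not tend to 0, so the series diverges.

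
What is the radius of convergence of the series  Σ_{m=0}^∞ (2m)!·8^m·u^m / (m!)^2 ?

Apply the ratio test: |a_{m+1}| / |a_m| = (2m+1)·(2m+2)/(m+1)² · 8, which tends to 32 as m → ∞.
Convergence for |u| · 32 < 1, i.e. |u| < 1/32. So R = 1/32.

R = 1/32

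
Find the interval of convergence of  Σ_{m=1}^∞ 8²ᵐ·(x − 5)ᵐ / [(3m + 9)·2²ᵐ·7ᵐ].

Ratio test: |a_{m+1}/a_m| = [(3m + 9)/(3(m+1) + 9)] · 64/(4·7) → 16/7 as m → ∞.
The series converges when 16/7 · |x − 5| < 1, giving R = 7/16.
Check x = 87/16: the terms behave like c/m; limit comparison with the harmonic series gives divergence.
At x = 73/16: the terms alternate in sign and decrease monotonically to 0 in absolute value (size ~ c/m), so the alternating series test gives convergence.

[73/16, 87/16)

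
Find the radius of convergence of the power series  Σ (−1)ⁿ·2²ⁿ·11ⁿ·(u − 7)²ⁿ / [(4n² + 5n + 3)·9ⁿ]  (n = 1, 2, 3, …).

R = 3√11/22

By the ratio test, |a_{n+1}/a_n| = [(4n² + 5n + 3)/(4(n+1)² + 5(n+1) + 3)] · 4·11/9 → 44/9.
Since the exponent of (u − 7) increases by 2 each term, convergence requires |u − 7|² < 9/44, hence R = 3√11/22.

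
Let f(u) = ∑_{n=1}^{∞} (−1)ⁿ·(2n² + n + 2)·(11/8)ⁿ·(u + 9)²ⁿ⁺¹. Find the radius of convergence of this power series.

The ratio of consecutive coefficients is [(2(n+1)² + (n+1) + 2)/(2n² + n + 2)] · 11/8 → 11/8.
Successive powers of (u + 9) differ by 2, so the series converges when |u + 9|² · 11/8 < 1, i.e. |u + 9| < √(8/11). So R = 2√22/11.

R = 2√22/11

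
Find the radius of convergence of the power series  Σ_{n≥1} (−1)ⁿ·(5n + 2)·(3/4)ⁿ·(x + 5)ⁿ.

R = 4/3

The ratio of consecutive coefficients is [(5(n+1) + 2)/(5n + 2)] · 3/4 → 3/4.
Convergence for |x + 5| · 3/4 < 1, i.e. |x + 5| < 4/3. So R = 4/3.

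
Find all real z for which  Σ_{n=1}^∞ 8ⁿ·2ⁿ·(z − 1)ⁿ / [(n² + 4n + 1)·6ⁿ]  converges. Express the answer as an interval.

[5/8, 11/8]

The ratio of consecutive coefficients is [(n² + 4n + 1)/((n+1)² + 4(n+1) + 1)] · 8·2/6 → 8/3.
Thus R = 1/(8/3) = 3/8.
Endpoint z = 11/8: the terms are on the order of 1/n², so the series converges absolutely by comparison with the p-series (p = 2 > 1).
Endpoint z = 5/8: the series is dominated by a constant times Σ 1/n², which converges (p = 2 > 1).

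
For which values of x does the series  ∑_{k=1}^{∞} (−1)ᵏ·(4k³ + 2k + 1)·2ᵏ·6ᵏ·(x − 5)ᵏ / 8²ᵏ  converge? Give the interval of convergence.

Apply the ratio test: |a_{k+1}| / |a_k| = [(4(k+1)³ + 2(k+1) + 1)/(4k³ + 2k + 1)] · 2·6/64, which tends to 3/16 as k → ∞.
Hence the series converges for |x − 5| < 1/(3/16) = 16/3, so the radius of convergence is 16/3.
At x = 31/3: the k-th term does not approach 0; divergence by the term test.
Check x = -1/3: the terms have absolute value of order k³, which does not tend to 0, so the series diverges by the divergence test.

(-1/3, 31/3)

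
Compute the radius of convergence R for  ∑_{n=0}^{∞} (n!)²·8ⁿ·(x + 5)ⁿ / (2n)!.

Ratio test: |a_{n+1}/a_n| = (n+1)²/[(2n+1)·(2n+2)] · 8 → 2 as n → ∞.
Convergence for |x + 5| · 2 < 1, i.e. |x + 5| < 1/2. So R = 1/2.

R = 1/2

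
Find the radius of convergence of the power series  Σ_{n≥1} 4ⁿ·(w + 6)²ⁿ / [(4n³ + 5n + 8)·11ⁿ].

The ratio of consecutive coefficients is [(4n³ + 5n + 8)/(4(n+1)³ + 5(n+1) + 8)] · 4/11 → 4/11.
Successive powers of (w + 6) differ by 2, so the series converges when |w + 6|² · 4/11 < 1, i.e. |w + 6| < √(11/4). So R = √11/2.

R = √11/2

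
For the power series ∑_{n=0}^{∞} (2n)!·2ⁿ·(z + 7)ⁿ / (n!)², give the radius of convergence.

R = 1/8

The ratio of consecutive coefficients is (2n+1)·(2n+2)/(n+1)² · 2 → 8.
Thus R = 1/(8) = 1/8.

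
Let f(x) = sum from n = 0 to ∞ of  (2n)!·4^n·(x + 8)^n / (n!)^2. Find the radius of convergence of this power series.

R = 1/16

Ratio test: |a_{n+1}/a_n| = (2n+1)·(2n+2)/(n+1)² · 4 → 16 as n → ∞.
Convergence for |x + 8| · 16 < 1, i.e. |x + 8| < 1/16. So R = 1/16.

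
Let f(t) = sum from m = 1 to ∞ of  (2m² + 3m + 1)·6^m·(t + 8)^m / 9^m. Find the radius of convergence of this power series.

The ratio of consecutive coefficients is [(2(m+1)² + 3(m+1) + 1)/(2m² + 3m + 1)] · 6/9 → 2/3.
Thus R = 1/(2/3) = 3/2.

R = 3/2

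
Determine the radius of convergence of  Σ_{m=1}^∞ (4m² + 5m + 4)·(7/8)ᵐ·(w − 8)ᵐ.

Apply the ratio test: |a_{m+1}| / |a_m| = [(4(m+1)² + 5(m+1) + 4)/(4m² + 5m + 4)] · 7/8, which tends to 7/8 as m → ∞.
Thus R = 1/(7/8) = 8/7.

R = 8/7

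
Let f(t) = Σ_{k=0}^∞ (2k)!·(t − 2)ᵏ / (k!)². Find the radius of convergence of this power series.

R = 1/4

By the ratio test, |a_{k+1}/a_k| = (2k+1)·(2k+2)/(k+1)² → 4.
Hence the series converges for |t − 2| < 1/(4) = 1/4, so the radius of convergence is 1/4.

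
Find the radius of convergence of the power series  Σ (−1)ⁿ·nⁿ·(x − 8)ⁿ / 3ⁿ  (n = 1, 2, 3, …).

R = 0

Root test: |a_n|^(1/n) = n/3 → ∞.
Since the n-th root of |a_n| is unbounded, the series converges only at x = 8; R = 0.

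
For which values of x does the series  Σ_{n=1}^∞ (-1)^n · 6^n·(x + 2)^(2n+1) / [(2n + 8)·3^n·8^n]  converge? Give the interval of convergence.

[-4, 0]

By the ratio test, |a_{n+1}/a_n| = [(2n + 8)/(2(n+1) + 8)] · 6/(3·8) → 1/4.
Since the exponent of (x + 2) increases by 2 each term, convergence requires |x + 2|² < 4, hence R = 2.
Check x = 0: convergence follows from the alternating series test (terms decrease monotonically to 0).
Check x = -4: an alternating series whose terms decrease to 0 in absolute value, so it converges by the Leibniz criterion.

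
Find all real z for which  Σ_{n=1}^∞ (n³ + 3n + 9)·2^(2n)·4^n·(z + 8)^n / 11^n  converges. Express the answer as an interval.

By the ratio test, |a_{n+1}/a_n| = [((n+1)³ + 3(n+1) + 9)/(n³ + 3n + 9)] · 4·4/11 → 16/11.
The series converges when 16/11 · |z + 8| < 1, giving R = 11/16.
When z = -117/16, the n-th term does not approach 0; divergence by the term test.
When z = -139/16, the terms do not tend to 0, so the series diverges.

(-139/16, -117/16)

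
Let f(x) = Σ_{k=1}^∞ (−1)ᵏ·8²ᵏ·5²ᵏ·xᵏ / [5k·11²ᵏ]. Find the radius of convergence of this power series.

R = 121/1600

Ratio test: |a_{k+1}/a_k| = [5k/5(k+1)] · 64·25/121 → 1600/121 as k → ∞.
Convergence for |x| · 1600/121 < 1, i.e. |x| < 121/1600. So R = 121/1600.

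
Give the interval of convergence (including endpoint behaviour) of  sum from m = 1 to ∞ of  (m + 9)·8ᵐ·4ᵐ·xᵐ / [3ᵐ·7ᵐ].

(-21/32, 21/32)

Ratio test: |a_{m+1}/a_m| = [((m+1) + 9)/(m + 9)] · 8·4/(3·7) → 32/21 as m → ∞.
Convergence for |x| · 32/21 < 1, i.e. |x| < 21/32. So R = 21/32.
At x = 21/32: the terms have absolute value of order m, which does not tend to 0, so the series diverges by the divergence test.
When x = -21/32, the m-th term does not approach 0; divergence by the term test.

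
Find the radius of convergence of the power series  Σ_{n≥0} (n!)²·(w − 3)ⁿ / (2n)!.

Ratio test: |a_{n+1}/a_n| = (n+1)²/[(2n+1)·(2n+2)] → 1/4 as n → ∞.
Convergence for |w − 3| · 1/4 < 1, i.e. |w − 3| < 4. So R = 4.

R = 4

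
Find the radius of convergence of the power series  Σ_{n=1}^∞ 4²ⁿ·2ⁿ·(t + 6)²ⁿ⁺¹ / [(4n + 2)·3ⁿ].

R = √6/8

Apply the ratio test: |a_{n+1}| / |a_n| = [(4n + 2)/(4(n+1) + 2)] · 16·2/3, which tends to 32/3 as n → ∞.
Successive powers of (t + 6) differ by 2, so the series converges when |t + 6|² · 32/3 < 1, i.e. |t + 6| < √(3/32). So R = √6/8.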